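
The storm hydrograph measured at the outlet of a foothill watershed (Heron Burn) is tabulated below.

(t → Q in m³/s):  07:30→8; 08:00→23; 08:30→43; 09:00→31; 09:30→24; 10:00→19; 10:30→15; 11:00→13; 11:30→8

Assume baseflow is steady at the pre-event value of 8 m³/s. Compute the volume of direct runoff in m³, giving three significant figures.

V ≈ 2.02 × 10^5 m³

Direct-runoff ordinates (Q − Q_b): 0.0, 15.0, 35.0, 23.0, 16.0, 11.0, 7.0, 5.0, 0.0 m³/s.
ΣQ_DR = 112.0 m³/s.
With Δt = 0.5 h = 1800 s, V = ΣQ_DR · Δt = 112.0 × 1800 = 2.02 × 10^5 m³.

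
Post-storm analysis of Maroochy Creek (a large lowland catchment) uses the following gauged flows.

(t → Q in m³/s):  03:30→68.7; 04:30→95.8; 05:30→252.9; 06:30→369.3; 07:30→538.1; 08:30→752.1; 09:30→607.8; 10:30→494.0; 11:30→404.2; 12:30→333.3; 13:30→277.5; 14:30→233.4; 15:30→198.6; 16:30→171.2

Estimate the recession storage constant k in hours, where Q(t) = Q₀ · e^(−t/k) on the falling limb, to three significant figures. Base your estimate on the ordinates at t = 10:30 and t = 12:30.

k ≈ 5.08 h

On the falling limb, Q drops from 494.0 to 333.3 m³/s between t = 10:30 and t = 12:30 (Δt = 2 h).
k = −Δt / ln(Q₂/Q₁) = −2 / ln(333.3/494.0) = 5.08 h.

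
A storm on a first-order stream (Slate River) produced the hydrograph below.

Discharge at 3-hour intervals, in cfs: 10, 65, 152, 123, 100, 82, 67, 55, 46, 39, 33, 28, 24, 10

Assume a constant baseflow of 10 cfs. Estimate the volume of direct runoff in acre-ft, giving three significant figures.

Direct-runoff ordinates (Q − Q_b): 0.0, 55.0, 142.0, 113.0, 90.0, 72.0, 57.0, 45.0, 36.0, 29.0, 23.0, 18.0, 14.0, 0.0 cfs.
ΣQ_DR = 694.0 cfs.
With Δt = 3 h = 10800 s, V = ΣQ_DR · Δt = 694.0 × 10800 = 7.50 × 10^6 ft³ = 172 acre-ft.

V ≈ 172 acre-ft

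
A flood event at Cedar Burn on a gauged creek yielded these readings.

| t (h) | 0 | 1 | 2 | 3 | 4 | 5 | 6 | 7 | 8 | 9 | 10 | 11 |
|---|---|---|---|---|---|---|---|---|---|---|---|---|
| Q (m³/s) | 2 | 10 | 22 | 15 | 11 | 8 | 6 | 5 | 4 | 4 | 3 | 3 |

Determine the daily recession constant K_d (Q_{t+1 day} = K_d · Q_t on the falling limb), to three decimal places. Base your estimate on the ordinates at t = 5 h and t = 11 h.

Between t = 5 h and t = 11 h the flow falls from 8 to 3 m³/s over 6×1 h = 6 h.
Per-interval ratio K = (3/8)^(1/6) = 0.8492; K_d = K^(24/1) = 0.020.

K_d ≈ 0.020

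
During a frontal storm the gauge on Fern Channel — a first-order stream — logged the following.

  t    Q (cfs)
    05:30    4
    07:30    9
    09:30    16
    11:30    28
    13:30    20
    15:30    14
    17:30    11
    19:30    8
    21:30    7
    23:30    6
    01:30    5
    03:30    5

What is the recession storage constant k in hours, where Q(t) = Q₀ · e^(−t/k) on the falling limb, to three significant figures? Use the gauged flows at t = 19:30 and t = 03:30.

k ≈ 17.0 h

On the falling limb, Q drops from 8 to 5 cfs between t = 19:30 and t = 03:30 (Δt = 8 h).
k = −Δt / ln(Q₂/Q₁) = −8 / ln(5/8) = 17.0 h.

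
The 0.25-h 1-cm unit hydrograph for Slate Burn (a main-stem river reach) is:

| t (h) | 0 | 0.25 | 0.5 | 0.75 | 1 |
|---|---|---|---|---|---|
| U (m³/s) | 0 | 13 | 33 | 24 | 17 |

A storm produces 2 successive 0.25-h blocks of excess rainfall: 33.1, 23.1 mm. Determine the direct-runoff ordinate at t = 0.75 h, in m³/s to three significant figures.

Q ≈ 156 m³/s

By discrete convolution, Q_j = Σ (P_i / 10 mm) · U_{j−i}.
At t = 0.75 h (j=3): Q = (33.1/10)·24 + (23.1/10)·33 = 156 m³/s.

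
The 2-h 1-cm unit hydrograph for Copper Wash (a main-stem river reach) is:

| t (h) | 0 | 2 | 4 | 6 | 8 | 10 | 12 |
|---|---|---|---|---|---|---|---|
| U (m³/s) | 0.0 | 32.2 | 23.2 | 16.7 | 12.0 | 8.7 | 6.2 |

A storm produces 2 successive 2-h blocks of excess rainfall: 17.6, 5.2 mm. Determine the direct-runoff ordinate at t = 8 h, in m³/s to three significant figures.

By discrete convolution, Q_j = Σ (P_i / 10 mm) · U_{j−i}.
At t = 8 h (j=4): Q = (17.6/10)·12.0 + (5.2/10)·16.7 = 29.8 m³/s.

Q ≈ 29.8 m³/s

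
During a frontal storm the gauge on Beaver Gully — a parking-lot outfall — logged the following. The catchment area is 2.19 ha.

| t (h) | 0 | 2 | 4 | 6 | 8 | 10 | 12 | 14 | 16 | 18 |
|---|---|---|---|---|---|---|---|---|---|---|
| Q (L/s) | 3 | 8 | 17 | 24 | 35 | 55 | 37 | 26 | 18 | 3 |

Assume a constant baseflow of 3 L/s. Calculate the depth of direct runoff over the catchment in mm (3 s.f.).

d ≈ 64.4 mm

Direct runoff: 0.0, 5.0, 14.0, 21.0, 32.0, 52.0, 34.0, 23.0, 15.0, 0.0 L/s; ΣQ_DR = 196.0 L/s.
V = ΣQ_DR · Δt = 196.0 × 7200 s = 1.411 × 10^6 L.
Over A = 2.19 ha, depth = V / A = 64.4 mm.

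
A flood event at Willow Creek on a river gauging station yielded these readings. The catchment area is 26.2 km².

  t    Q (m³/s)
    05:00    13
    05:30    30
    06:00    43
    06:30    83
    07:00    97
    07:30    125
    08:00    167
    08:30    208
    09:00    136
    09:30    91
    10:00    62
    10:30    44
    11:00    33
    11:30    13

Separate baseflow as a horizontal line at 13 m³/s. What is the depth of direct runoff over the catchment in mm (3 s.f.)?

Direct runoff: 0.0, 17.0, 30.0, 70.0, 84.0, 112.0, 154.0, 195.0, 123.0, 78.0, 49.0, 31.0, 20.0, 0.0 m³/s; ΣQ_DR = 963.0 m³/s.
V = ΣQ_DR · Δt = 963.0 × 1800 s = 1.733 × 10^6 m³.
Over A = 26.2 km², depth = V / A = 66.2 mm.

d ≈ 66.2 mm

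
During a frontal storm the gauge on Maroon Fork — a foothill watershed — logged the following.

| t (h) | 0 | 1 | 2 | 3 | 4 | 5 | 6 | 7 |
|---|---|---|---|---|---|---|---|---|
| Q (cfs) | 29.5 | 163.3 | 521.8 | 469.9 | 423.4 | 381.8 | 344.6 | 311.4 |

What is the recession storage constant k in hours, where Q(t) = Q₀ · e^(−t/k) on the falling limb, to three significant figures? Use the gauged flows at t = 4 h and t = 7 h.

On the falling limb, Q drops from 423.4 to 311.4 cfs between t = 4 h and t = 7 h (Δt = 3 h).
k = −Δt / ln(Q₂/Q₁) = −3 / ln(311.4/423.4) = 9.76 h.

k ≈ 9.76 h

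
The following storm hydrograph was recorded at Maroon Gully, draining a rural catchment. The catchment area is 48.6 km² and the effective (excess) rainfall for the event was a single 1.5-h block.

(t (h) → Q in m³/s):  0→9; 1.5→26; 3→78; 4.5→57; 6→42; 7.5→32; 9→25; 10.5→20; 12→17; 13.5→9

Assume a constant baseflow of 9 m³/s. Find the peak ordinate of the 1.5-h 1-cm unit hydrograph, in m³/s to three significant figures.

Direct runoff: 0.0, 17.0, 69.0, 48.0, 33.0, 23.0, 16.0, 11.0, 8.0, 0.0 m³/s; ΣQ_DR = 225.0 m³/s, peak = 69.0 m³/s.
Runoff depth d = ΣQ_DR·Δt / A = 225.0 × 5400 / (48.6 km²) = 25.00 mm.
The 1-cm UH is the DRH scaled by (10 mm)/d, so U_p = 69.0 × 10/25.00 = 27.6 m³/s.

U_p ≈ 27.6 m³/s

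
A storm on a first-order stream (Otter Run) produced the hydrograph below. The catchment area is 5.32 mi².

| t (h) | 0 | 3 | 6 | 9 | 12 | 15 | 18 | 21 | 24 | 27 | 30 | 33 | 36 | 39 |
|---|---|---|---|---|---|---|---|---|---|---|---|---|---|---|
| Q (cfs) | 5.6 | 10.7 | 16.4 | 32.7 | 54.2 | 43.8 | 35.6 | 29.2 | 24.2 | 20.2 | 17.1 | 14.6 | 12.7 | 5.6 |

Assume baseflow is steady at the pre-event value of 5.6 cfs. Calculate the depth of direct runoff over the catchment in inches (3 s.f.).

d ≈ 0.213 in

Direct runoff: 0.0, 5.1, 10.8, 27.1, 48.6, 38.2, 30.0, 23.6, 18.6, 14.6, 11.5, 9.0, 7.1, 0.0 cfs; ΣQ_DR = 244.2 cfs.
V = ΣQ_DR · Δt = 244.2 × 10800 s = 2.637 × 10^6 ft³.
Over A = 5.32 mi², depth = V / A = 0.213 in.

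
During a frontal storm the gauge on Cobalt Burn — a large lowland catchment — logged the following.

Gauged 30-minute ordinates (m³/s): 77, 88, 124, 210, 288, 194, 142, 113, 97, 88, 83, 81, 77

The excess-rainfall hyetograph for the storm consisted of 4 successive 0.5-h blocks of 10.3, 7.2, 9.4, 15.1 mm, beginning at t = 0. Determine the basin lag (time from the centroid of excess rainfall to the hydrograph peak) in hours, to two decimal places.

Centroid of excess rainfall: t_c = Σ P_i·t̄_i / ΣP_i = 1.0988 h (block centres at 0.25, 0.75, 1.25, 1.75 h).
Hydrograph peak occurs at t = 2 h, so basin lag t_L = 2 − 1.0988 = 0.90 h.

t_L ≈ 0.90 h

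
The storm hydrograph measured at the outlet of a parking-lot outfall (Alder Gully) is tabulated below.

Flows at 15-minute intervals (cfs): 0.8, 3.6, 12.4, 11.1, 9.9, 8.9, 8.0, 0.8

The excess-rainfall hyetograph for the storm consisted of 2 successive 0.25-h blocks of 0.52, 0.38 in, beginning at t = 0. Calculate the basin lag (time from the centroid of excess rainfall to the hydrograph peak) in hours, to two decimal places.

Centroid of excess rainfall: t_c = Σ P_i·t̄_i / ΣP_i = 0.2306 h (block centres at 0.125, 0.375 h).
Hydrograph peak occurs at t = 0.5 h, so basin lag t_L = 0.5 − 0.2306 = 0.27 h.

t_L ≈ 0.27 h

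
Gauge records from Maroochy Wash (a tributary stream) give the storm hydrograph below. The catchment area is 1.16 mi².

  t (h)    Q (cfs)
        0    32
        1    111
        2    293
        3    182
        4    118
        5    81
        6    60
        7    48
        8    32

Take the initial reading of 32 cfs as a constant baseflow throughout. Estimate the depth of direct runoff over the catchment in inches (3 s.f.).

Direct runoff: 0.0, 79.0, 261.0, 150.0, 86.0, 49.0, 28.0, 16.0, 0.0 cfs; ΣQ_DR = 669.0 cfs.
V = ΣQ_DR · Δt = 669.0 × 3600 s = 2.408 × 10^6 ft³.
Over A = 1.16 mi², depth = V / A = 0.894 in.

d ≈ 0.894 in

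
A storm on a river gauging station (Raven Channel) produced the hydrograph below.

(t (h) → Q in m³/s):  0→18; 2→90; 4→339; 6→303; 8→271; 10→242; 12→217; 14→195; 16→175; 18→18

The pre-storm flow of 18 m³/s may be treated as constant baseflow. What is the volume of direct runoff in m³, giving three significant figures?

Direct-runoff ordinates (Q − Q_b): 0.0, 72.0, 321.0, 285.0, 253.0, 224.0, 199.0, 177.0, 157.0, 0.0 m³/s.
ΣQ_DR = 1688 m³/s.
With Δt = 2 h = 7200 s, V = ΣQ_DR · Δt = 1688 × 7200 = 1.22 × 10^7 m³.

V ≈ 1.22 × 10^7 m³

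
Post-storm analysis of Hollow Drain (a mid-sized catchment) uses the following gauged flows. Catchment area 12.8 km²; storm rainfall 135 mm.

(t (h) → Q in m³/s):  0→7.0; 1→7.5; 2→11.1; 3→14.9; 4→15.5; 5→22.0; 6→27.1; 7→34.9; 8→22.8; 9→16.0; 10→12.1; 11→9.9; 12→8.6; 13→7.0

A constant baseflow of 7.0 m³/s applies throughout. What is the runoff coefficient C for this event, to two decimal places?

ΣQ_DR = 118.4 m³/s; V = ΣQ_DR·Δt = 4.262 × 10^5 m³.
Runoff depth d = V / A = 33.30 mm.
C = d / P = 33.30 / 135 = 0.25.

C ≈ 0.25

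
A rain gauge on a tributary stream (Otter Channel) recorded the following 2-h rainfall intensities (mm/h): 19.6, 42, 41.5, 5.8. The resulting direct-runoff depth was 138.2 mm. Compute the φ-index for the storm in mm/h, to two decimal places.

φ ≈ 11.33 mm/h

Only the 3 blocks with intensity above φ contribute runoff: 19.6, 42, 41.5 mm/h.
Σ(I−φ)·Δt = d  ⇒  (19.6+42+41.5 − 3φ)·2 = 138.2
φ = (103.1 − 138.2/2) / 3 = 11.33 mm/h.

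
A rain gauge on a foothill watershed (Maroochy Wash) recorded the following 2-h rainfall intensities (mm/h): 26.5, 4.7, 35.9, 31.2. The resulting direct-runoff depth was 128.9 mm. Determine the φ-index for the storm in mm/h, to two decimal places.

φ ≈ 9.72 mm/h

Only the 3 blocks with intensity above φ contribute runoff: 26.5, 35.9, 31.2 mm/h.
Σ(I−φ)·Δt = d  ⇒  (26.5+35.9+31.2 − 3φ)·2 = 128.9
φ = (93.60 − 128.9/2) / 3 = 9.72 mm/h.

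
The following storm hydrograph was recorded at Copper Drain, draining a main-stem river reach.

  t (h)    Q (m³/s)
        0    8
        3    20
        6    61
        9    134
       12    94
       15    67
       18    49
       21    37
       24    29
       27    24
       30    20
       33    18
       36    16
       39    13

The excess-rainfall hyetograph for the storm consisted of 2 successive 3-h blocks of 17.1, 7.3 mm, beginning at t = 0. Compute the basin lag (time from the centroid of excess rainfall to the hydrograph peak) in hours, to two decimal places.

t_L ≈ 6.60 h

Centroid of excess rainfall: t_c = Σ P_i·t̄_i / ΣP_i = 2.3975 h (block centres at 1.5, 4.5 h).
Hydrograph peak occurs at t = 9 h, so basin lag t_L = 9 − 2.3975 = 6.60 h.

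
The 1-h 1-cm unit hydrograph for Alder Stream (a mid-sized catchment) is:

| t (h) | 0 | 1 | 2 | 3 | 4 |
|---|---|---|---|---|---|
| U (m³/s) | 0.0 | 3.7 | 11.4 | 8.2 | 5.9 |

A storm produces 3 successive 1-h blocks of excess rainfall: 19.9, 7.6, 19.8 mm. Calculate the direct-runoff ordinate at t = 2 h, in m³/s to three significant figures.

By discrete convolution, Q_j = Σ (P_i / 10 mm) · U_{j−i}.
At t = 2 h (j=2): Q = (19.9/10)·11.4 + (7.6/10)·3.7 + (19.8/10)·0.0 = 25.5 m³/s.

Q ≈ 25.5 m³/s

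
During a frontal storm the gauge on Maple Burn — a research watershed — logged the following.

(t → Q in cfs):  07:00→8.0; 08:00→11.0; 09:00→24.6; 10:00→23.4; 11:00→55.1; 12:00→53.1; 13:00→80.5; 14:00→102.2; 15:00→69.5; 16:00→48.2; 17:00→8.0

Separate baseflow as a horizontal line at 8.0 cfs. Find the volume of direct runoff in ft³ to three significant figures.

V ≈ 1.42 × 10^6 ft³

Direct-runoff ordinates (Q − Q_b): 0.0, 3.0, 16.6, 15.4, 47.1, 45.1, 72.5, 94.2, 61.5, 40.2, 0.0 cfs.
ΣQ_DR = 395.6 cfs.
With Δt = 1 h = 3600 s, V = ΣQ_DR · Δt = 395.6 × 3600 = 1.42 × 10^6 ft³.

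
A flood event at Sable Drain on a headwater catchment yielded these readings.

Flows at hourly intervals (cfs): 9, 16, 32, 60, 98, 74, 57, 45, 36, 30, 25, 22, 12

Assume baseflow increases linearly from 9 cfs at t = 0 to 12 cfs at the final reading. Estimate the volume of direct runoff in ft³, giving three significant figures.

Direct-runoff ordinates (Q − Q_b): 0.00, 6.75, 22.50, 50.25, 88.00, 63.75, 46.50, 34.25, 25.00, 18.75, 13.50, 10.25, 0.00 cfs.
ΣQ_DR = 379.5 cfs.
With Δt = 1 h = 3600 s, V = ΣQ_DR · Δt = 379.5 × 3600 = 1.37 × 10^6 ft³.

V ≈ 1.37 × 10^6 ft³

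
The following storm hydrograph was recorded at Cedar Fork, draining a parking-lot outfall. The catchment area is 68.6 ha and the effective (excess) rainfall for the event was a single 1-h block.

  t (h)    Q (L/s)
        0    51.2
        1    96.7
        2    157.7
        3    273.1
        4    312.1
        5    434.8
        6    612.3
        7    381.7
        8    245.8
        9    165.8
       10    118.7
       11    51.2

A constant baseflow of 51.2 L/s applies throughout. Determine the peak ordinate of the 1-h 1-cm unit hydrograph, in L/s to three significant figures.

Direct runoff: 0.0, 45.5, 106.5, 221.9, 260.9, 383.6, 561.1, 330.5, 194.6, 114.6, 67.5, 0.0 L/s; ΣQ_DR = 2287 L/s, peak = 561.1 L/s.
Runoff depth d = ΣQ_DR·Δt / A = 2287 × 3600 / (68.6 ha) = 12.00 mm.
The 1-cm UH is the DRH scaled by (10 mm)/d, so U_p = 561.1 × 10/12.00 = 468 L/s.

U_p ≈ 468 L/s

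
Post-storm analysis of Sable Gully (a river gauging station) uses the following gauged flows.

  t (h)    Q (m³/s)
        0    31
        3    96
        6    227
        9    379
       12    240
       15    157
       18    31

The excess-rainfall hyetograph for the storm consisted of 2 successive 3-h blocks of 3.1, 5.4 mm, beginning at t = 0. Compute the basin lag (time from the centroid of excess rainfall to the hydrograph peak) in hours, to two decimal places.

t_L ≈ 5.59 h

Centroid of excess rainfall: t_c = Σ P_i·t̄_i / ΣP_i = 3.4059 h (block centres at 1.5, 4.5 h).
Hydrograph peak occurs at t = 9 h, so basin lag t_L = 9 − 3.4059 = 5.59 h.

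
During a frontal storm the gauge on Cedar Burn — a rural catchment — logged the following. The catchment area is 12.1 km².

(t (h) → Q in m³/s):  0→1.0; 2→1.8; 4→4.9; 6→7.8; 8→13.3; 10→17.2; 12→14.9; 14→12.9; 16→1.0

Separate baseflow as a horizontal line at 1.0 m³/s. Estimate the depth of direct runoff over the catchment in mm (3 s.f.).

d ≈ 39.2 mm

Direct runoff: 0.0, 0.8, 3.9, 6.8, 12.3, 16.2, 13.9, 11.9, 0.0 m³/s; ΣQ_DR = 65.80 m³/s.
V = ΣQ_DR · Δt = 65.80 × 7200 s = 4.738 × 10^5 m³.
Over A = 12.1 km², depth = V / A = 39.2 mm.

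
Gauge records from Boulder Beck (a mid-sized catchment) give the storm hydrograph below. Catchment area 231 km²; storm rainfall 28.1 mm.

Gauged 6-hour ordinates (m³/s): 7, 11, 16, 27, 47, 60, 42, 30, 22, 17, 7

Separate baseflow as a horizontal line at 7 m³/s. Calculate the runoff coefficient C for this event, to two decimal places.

C ≈ 0.70

ΣQ_DR = 209.0 m³/s; V = ΣQ_DR·Δt = 4.514 × 10^6 m³.
Runoff depth d = V / A = 19.54 mm.
C = d / P = 19.54 / 28.1 = 0.70.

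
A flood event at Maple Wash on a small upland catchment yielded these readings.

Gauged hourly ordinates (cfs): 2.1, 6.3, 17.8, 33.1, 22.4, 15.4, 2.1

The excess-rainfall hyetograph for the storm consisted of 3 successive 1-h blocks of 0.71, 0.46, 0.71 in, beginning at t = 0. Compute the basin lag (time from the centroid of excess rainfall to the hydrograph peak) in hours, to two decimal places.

Centroid of excess rainfall: t_c = Σ P_i·t̄_i / ΣP_i = 1.5000 h (block centres at 0.5, 1.5, 2.5 h).
Hydrograph peak occurs at t = 3 h, so basin lag t_L = 3 − 1.5000 = 1.50 h.

t_L ≈ 1.50 h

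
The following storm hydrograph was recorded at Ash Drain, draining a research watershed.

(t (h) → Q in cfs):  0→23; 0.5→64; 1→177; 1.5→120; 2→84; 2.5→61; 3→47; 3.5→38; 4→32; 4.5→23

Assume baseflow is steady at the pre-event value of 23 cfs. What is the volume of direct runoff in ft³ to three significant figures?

V ≈ 7.90 × 10^5 ft³

Direct-runoff ordinates (Q − Q_b): 0.0, 41.0, 154.0, 97.0, 61.0, 38.0, 24.0, 15.0, 9.0, 0.0 cfs.
ΣQ_DR = 439.0 cfs.
With Δt = 0.5 h = 1800 s, V = ΣQ_DR · Δt = 439.0 × 1800 = 7.90 × 10^5 ft³.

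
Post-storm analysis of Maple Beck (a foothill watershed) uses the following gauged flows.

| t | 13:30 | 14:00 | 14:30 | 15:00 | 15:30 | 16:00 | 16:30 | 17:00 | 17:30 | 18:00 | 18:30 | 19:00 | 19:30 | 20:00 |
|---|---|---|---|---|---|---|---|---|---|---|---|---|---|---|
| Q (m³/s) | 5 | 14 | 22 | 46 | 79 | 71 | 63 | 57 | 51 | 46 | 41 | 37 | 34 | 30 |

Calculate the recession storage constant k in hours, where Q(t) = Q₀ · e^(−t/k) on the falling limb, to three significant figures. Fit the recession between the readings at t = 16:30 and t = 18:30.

k ≈ 4.66 h

On the falling limb, Q drops from 63 to 41 m³/s between t = 16:30 and t = 18:30 (Δt = 2 h).
k = −Δt / ln(Q₂/Q₁) = −2 / ln(41/63) = 4.66 h.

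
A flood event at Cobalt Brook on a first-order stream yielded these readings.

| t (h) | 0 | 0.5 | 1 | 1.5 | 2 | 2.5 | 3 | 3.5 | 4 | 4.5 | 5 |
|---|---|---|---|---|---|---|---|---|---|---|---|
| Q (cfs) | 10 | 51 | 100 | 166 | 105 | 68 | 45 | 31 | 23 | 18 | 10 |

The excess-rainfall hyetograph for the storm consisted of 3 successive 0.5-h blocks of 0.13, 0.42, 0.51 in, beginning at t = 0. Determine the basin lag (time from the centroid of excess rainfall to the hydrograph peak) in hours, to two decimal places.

t_L ≈ 0.57 h

Centroid of excess rainfall: t_c = Σ P_i·t̄_i / ΣP_i = 0.9292 h (block centres at 0.25, 0.75, 1.25 h).
Hydrograph peak occurs at t = 1.5 h, so basin lag t_L = 1.5 − 0.9292 = 0.57 h.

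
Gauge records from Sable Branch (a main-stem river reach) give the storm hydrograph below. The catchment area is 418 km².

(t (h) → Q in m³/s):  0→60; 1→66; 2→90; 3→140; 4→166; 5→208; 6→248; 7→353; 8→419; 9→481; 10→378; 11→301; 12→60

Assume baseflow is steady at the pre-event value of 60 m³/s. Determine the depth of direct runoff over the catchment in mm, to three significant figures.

Direct runoff: 0.0, 6.0, 30.0, 80.0, 106.0, 148.0, 188.0, 293.0, 359.0, 421.0, 318.0, 241.0, 0.0 m³/s; ΣQ_DR = 2190 m³/s.
V = ΣQ_DR · Δt = 2190 × 3600 s = 7.884 × 10^6 m³.
Over A = 418 km², depth = V / A = 18.9 mm.

d ≈ 18.9 mm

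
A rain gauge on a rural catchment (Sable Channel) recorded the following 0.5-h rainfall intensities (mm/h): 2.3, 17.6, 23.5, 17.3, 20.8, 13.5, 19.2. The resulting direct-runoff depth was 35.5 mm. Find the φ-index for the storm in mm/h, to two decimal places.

Only the 6 blocks with intensity above φ contribute runoff: 17.6, 23.5, 17.3, 20.8, 13.5, 19.2 mm/h.
Σ(I−φ)·Δt = d  ⇒  (17.6+23.5+17.3+20.8+13.5+19.2 − 6φ)·0.5 = 35.5
φ = (111.9 − 35.5/0.5) / 6 = 6.82 mm/h.

φ ≈ 6.82 mm/h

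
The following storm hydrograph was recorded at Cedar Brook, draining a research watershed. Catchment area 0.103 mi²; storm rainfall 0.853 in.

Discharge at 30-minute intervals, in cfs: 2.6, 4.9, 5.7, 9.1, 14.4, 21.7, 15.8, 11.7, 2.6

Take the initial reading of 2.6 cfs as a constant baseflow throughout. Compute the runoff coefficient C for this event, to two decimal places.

C ≈ 0.57

ΣQ_DR = 65.10 cfs; V = ΣQ_DR·Δt = 1.172 × 10^5 ft³.
Runoff depth d = V / A = 0.4897 in.
C = d / P = 0.4897 / 0.853 = 0.57.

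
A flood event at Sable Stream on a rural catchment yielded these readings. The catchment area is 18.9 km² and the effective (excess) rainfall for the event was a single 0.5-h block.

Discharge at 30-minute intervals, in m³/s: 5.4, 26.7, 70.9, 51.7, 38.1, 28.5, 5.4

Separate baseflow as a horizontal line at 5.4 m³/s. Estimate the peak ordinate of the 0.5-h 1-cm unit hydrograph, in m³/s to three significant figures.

Direct runoff: 0.0, 21.3, 65.5, 46.3, 32.7, 23.1, 0.0 m³/s; ΣQ_DR = 188.9 m³/s, peak = 65.5 m³/s.
Runoff depth d = ΣQ_DR·Δt / A = 188.9 × 1800 / (18.9 km²) = 17.99 mm.
The 1-cm UH is the DRH scaled by (10 mm)/d, so U_p = 65.5 × 10/17.99 = 36.4 m³/s.

U_p ≈ 36.4 m³/s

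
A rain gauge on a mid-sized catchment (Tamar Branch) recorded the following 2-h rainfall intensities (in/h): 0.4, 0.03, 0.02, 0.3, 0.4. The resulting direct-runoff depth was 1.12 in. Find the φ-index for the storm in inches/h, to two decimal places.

φ ≈ 0.18 in/h

Only the 3 blocks with intensity above φ contribute runoff: 0.4, 0.3, 0.4 in/h.
Σ(I−φ)·Δt = d  ⇒  (0.4+0.3+0.4 − 3φ)·2 = 1.12
φ = (1.100 − 1.12/2) / 3 = 0.18 in/h.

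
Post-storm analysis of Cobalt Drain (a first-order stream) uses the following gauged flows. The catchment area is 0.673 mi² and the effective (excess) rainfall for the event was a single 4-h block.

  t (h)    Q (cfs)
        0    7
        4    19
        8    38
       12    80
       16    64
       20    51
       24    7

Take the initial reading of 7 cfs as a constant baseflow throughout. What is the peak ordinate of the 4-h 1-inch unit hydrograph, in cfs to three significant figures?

U_p ≈ 36.5 cfs

Direct runoff: 0.0, 12.0, 31.0, 73.0, 57.0, 44.0, 0.0 cfs; ΣQ_DR = 217.0 cfs, peak = 73.0 cfs.
Runoff depth d = ΣQ_DR·Δt / A = 217.0 × 14400 / (0.673 mi²) = 1.999 in.
The 1-inch UH is the DRH scaled by (1 in)/d, so U_p = 73.0 × 1/1.999 = 36.5 cfs.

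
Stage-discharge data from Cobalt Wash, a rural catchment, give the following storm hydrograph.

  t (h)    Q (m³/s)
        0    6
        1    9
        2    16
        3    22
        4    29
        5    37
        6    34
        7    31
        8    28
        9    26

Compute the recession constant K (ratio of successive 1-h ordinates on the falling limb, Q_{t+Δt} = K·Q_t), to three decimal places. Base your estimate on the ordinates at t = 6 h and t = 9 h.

Using the recession-limb readings at t = 6 h and t = 9 h: Q falls from 34 to 26 m³/s over 3 intervals.
K = (Q₂/Q₁)^(1/3) = (26/34)^(1/3) = 0.914.

K ≈ 0.914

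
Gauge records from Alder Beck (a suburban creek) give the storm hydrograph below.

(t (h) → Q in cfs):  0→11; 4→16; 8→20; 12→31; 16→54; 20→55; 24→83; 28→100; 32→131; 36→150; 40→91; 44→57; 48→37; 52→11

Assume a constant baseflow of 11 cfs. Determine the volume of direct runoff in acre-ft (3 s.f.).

Direct-runoff ordinates (Q − Q_b): 0.0, 5.0, 9.0, 20.0, 43.0, 44.0, 72.0, 89.0, 120.0, 139.0, 80.0, 46.0, 26.0, 0.0 cfs.
ΣQ_DR = 693.0 cfs.
With Δt = 4 h = 14400 s, V = ΣQ_DR · Δt = 693.0 × 14400 = 9.98 × 10^6 ft³ = 229 acre-ft.

V ≈ 229 acre-ft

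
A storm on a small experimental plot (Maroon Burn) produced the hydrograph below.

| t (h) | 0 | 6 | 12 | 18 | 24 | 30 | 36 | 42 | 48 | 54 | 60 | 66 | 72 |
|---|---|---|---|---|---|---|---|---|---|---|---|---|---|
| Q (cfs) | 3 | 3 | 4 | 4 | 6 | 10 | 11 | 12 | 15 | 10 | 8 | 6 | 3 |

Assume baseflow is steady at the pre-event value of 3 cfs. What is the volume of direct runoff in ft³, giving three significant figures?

V ≈ 1.21 × 10^6 ft³

Direct-runoff ordinates (Q − Q_b): 0.0, 0.0, 1.0, 1.0, 3.0, 7.0, 8.0, 9.0, 12.0, 7.0, 5.0, 3.0, 0.0 cfs.
ΣQ_DR = 56.00 cfs.
With Δt = 6 h = 21600 s, V = ΣQ_DR · Δt = 56.00 × 21600 = 1.21 × 10^6 ft³.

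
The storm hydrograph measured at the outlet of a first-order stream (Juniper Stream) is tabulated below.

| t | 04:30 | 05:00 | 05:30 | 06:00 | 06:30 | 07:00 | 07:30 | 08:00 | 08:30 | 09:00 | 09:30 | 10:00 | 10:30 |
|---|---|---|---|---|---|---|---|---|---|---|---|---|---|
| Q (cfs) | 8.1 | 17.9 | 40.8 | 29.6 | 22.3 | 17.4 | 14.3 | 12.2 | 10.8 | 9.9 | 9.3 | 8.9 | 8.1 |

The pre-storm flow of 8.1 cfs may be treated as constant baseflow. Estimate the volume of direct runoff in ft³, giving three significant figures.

V ≈ 1.88 × 10^5 ft³

Direct-runoff ordinates (Q − Q_b): 0.0, 9.8, 32.7, 21.5, 14.2, 9.3, 6.2, 4.1, 2.7, 1.8, 1.2, 0.8, 0.0 cfs.
ΣQ_DR = 104.3 cfs.
With Δt = 0.5 h = 1800 s, V = ΣQ_DR · Δt = 104.3 × 1800 = 1.88 × 10^5 ft³.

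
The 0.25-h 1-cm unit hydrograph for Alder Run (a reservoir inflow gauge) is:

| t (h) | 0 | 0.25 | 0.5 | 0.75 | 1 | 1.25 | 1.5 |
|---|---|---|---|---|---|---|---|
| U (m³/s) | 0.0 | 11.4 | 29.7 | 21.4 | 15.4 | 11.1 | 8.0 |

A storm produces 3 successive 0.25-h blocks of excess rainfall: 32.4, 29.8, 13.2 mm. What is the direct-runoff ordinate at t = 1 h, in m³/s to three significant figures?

By discrete convolution, Q_j = Σ (P_i / 10 mm) · U_{j−i}.
At t = 1 h (j=4): Q = (32.4/10)·15.4 + (29.8/10)·21.4 + (13.2/10)·29.7 = 153 m³/s.

Q ≈ 153 m³/s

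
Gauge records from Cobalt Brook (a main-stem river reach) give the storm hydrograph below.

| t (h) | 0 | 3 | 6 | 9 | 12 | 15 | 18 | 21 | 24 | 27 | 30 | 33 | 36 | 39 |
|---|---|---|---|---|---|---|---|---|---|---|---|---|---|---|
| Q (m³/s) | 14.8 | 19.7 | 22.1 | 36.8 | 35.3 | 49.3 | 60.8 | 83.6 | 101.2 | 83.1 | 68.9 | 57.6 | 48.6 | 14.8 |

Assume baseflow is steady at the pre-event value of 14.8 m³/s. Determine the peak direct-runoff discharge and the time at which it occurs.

Q_p = 86.4 m³/s at t = 24 h

Subtracting baseflow gives direct-runoff ordinates: 0.0, 4.9, 7.3, 22.0, 20.5, 34.5, 46.0, 68.8, 86.4, 68.3, 54.1, 42.8, 33.8, 0.0 m³/s.
The maximum is 86.4 m³/s, occurring at the reading for t = 24 h.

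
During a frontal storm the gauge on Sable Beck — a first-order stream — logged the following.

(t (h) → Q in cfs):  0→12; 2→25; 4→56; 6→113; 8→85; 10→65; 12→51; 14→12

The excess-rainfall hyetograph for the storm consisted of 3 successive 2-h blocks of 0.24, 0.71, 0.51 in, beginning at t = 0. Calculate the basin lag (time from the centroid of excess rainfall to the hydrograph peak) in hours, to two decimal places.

t_L ≈ 2.63 h

Centroid of excess rainfall: t_c = Σ P_i·t̄_i / ΣP_i = 3.3699 h (block centres at 1, 3, 5 h).
Hydrograph peak occurs at t = 6 h, so basin lag t_L = 6 − 3.3699 = 2.63 h.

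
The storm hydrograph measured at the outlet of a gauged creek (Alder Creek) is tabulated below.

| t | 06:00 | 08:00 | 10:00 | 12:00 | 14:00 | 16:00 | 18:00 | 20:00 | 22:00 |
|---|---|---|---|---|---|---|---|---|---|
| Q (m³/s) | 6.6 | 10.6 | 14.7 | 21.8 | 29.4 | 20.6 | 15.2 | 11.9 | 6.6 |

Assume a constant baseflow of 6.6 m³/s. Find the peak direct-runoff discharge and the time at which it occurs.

Q_p = 22.8 m³/s at t = 14:00

Subtracting baseflow gives direct-runoff ordinates: 0.0, 4.0, 8.1, 15.2, 22.8, 14.0, 8.6, 5.3, 0.0 m³/s.
The maximum is 22.8 m³/s, occurring at the reading for t = 14:00.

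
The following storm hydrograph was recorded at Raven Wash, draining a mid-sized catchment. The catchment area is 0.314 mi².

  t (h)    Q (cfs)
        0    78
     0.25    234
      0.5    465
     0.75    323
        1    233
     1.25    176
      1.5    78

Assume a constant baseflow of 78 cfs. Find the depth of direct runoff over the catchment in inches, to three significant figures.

d ≈ 1.28 in

Direct runoff: 0.0, 156.0, 387.0, 245.0, 155.0, 98.0, 0.0 cfs; ΣQ_DR = 1041 cfs.
V = ΣQ_DR · Δt = 1041 × 900 s = 9.369 × 10^5 ft³.
Over A = 0.314 mi², depth = V / A = 1.28 in.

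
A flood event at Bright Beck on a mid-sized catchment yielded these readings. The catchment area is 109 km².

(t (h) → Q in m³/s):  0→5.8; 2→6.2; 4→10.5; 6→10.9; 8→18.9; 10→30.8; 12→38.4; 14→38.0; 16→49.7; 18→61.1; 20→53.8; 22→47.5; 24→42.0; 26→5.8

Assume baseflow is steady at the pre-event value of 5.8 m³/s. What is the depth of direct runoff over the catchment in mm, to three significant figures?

d ≈ 22.3 mm

Direct runoff: 0.0, 0.4, 4.7, 5.1, 13.1, 25.0, 32.6, 32.2, 43.9, 55.3, 48.0, 41.7, 36.2, 0.0 m³/s; ΣQ_DR = 338.2 m³/s.
V = ΣQ_DR · Δt = 338.2 × 7200 s = 2.435 × 10^6 m³.
Over A = 109 km², depth = V / A = 22.3 mm.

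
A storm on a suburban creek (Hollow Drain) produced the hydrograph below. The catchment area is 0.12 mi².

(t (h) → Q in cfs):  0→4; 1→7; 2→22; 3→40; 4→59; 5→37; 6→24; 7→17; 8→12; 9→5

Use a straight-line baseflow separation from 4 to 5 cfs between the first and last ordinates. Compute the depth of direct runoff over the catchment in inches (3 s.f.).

Direct runoff: 0.00, 2.89, 17.78, 35.67, 54.56, 32.44, 19.33, 12.22, 7.11, 0.00 cfs; ΣQ_DR = 182.0 cfs.
V = ΣQ_DR · Δt = 182.0 × 3600 s = 6.552 × 10^5 ft³.
Over A = 0.12 mi², depth = V / A = 2.35 in.

d ≈ 2.35 in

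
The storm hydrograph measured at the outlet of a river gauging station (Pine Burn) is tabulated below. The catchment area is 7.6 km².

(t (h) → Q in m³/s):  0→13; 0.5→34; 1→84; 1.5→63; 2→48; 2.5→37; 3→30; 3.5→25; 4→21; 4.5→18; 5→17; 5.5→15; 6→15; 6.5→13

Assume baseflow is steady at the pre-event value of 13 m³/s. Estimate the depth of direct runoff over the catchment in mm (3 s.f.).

d ≈ 59.4 mm

Direct runoff: 0.0, 21.0, 71.0, 50.0, 35.0, 24.0, 17.0, 12.0, 8.0, 5.0, 4.0, 2.0, 2.0, 0.0 m³/s; ΣQ_DR = 251.0 m³/s.
V = ΣQ_DR · Δt = 251.0 × 1800 s = 4.518 × 10^5 m³.
Over A = 7.6 km², depth = V / A = 59.4 mm.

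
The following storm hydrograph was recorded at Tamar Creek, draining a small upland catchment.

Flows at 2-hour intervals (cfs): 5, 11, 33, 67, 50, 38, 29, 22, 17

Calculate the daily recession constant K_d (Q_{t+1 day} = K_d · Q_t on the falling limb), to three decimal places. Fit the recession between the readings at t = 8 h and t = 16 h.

Between t = 8 h and t = 16 h the flow falls from 50 to 17 cfs over 4×2 h = 8 h.
Per-interval ratio K = (17/50)^(1/4) = 0.7636; K_d = K^(24/2) = 0.039.

K_d ≈ 0.039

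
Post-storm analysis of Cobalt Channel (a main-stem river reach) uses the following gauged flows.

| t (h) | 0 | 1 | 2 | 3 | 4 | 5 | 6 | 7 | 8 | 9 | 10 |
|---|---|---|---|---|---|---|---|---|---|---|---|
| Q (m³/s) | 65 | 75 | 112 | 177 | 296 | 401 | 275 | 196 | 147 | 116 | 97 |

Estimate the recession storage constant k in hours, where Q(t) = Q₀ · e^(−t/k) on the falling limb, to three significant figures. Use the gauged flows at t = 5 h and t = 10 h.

On the falling limb, Q drops from 401 to 97 m³/s between t = 5 h and t = 10 h (Δt = 5 h).
k = −Δt / ln(Q₂/Q₁) = −5 / ln(97/401) = 3.52 h.

k ≈ 3.52 h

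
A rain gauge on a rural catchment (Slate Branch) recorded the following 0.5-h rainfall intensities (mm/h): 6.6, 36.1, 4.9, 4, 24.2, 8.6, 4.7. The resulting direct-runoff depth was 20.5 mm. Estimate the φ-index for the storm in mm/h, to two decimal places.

φ ≈ 9.65 mm/h

Only the 2 blocks with intensity above φ contribute runoff: 36.1, 24.2 mm/h.
Σ(I−φ)·Δt = d  ⇒  (36.1+24.2 − 2φ)·0.5 = 20.5
φ = (60.30 − 20.5/0.5) / 2 = 9.65 mm/h.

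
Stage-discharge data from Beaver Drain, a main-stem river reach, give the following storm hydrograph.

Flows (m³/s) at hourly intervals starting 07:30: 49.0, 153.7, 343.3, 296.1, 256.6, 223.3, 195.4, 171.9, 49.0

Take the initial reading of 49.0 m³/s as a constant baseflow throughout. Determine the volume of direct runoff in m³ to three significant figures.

Direct-runoff ordinates (Q − Q_b): 0.0, 104.7, 294.3, 247.1, 207.6, 174.3, 146.4, 122.9, 0.0 m³/s.
ΣQ_DR = 1297 m³/s.
With Δt = 1 h = 3600 s, V = ΣQ_DR · Δt = 1297 × 3600 = 4.67 × 10^6 m³.

V ≈ 4.67 × 10^6 m³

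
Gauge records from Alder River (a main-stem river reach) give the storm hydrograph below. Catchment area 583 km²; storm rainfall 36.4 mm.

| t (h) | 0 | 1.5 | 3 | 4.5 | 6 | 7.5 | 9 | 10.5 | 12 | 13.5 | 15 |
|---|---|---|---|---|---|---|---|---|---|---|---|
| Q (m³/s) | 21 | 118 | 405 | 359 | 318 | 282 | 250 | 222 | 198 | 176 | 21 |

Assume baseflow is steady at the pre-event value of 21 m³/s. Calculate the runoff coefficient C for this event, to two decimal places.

ΣQ_DR = 2139 m³/s; V = ΣQ_DR·Δt = 1.155 × 10^7 m³.
Runoff depth d = V / A = 19.81 mm.
C = d / P = 19.81 / 36.4 = 0.54.

C ≈ 0.54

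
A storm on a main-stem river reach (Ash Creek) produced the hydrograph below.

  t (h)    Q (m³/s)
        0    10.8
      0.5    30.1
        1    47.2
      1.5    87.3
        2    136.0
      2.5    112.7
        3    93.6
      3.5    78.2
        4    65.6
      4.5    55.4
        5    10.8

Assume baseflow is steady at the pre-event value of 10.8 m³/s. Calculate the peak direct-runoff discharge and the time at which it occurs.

Q_p = 125.2 m³/s at t = 2 h

Subtracting baseflow gives direct-runoff ordinates: 0.0, 19.3, 36.4, 76.5, 125.2, 101.9, 82.8, 67.4, 54.8, 44.6, 0.0 m³/s.
The maximum is 125.2 m³/s, occurring at the reading for t = 2 h.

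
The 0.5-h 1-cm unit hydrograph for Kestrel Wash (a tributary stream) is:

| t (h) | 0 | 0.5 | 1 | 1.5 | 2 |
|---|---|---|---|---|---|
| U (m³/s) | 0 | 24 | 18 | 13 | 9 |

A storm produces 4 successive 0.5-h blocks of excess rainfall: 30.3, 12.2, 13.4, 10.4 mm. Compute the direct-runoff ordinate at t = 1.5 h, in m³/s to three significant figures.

By discrete convolution, Q_j = Σ (P_i / 10 mm) · U_{j−i}.
At t = 1.5 h (j=3): Q = (30.3/10)·13 + (12.2/10)·18 + (13.4/10)·24 + (10.4/10)·0 = 93.5 m³/s.

Q ≈ 93.5 m³/s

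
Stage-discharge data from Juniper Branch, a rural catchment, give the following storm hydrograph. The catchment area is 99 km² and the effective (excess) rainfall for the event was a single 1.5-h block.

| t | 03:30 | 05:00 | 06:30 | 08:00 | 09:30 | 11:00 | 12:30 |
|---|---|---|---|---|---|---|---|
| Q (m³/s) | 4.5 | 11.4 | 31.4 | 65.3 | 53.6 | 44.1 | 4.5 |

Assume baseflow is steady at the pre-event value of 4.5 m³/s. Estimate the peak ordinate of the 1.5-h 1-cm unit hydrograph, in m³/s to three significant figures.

Direct runoff: 0.0, 6.9, 26.9, 60.8, 49.1, 39.6, 0.0 m³/s; ΣQ_DR = 183.3 m³/s, peak = 60.8 m³/s.
Runoff depth d = ΣQ_DR·Δt / A = 183.3 × 5400 / (99 km²) = 9.998 mm.
The 1-cm UH is the DRH scaled by (10 mm)/d, so U_p = 60.8 × 10/9.998 = 60.8 m³/s.

U_p ≈ 60.8 m³/s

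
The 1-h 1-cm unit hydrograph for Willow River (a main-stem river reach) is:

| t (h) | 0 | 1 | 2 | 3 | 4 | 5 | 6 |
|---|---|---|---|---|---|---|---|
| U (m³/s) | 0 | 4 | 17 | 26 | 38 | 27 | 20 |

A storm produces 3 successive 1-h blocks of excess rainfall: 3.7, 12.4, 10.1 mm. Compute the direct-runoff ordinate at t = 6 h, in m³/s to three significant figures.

By discrete convolution, Q_j = Σ (P_i / 10 mm) · U_{j−i}.
At t = 6 h (j=6): Q = (3.7/10)·20 + (12.4/10)·27 + (10.1/10)·38 = 79.3 m³/s.

Q ≈ 79.3 m³/s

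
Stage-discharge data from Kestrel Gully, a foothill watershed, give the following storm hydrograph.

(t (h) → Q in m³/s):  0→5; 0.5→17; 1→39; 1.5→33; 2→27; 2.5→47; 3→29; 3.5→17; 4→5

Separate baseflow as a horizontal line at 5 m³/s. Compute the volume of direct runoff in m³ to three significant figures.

Direct-runoff ordinates (Q − Q_b): 0.0, 12.0, 34.0, 28.0, 22.0, 42.0, 24.0, 12.0, 0.0 m³/s.
ΣQ_DR = 174.0 m³/s.
With Δt = 0.5 h = 1800 s, V = ΣQ_DR · Δt = 174.0 × 1800 = 3.13 × 10^5 m³.

V ≈ 3.13 × 10^5 m³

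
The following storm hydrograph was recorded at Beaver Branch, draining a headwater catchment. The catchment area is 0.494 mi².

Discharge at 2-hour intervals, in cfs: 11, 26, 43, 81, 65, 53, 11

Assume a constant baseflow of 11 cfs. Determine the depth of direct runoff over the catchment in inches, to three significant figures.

d ≈ 1.34 in

Direct runoff: 0.0, 15.0, 32.0, 70.0, 54.0, 42.0, 0.0 cfs; ΣQ_DR = 213.0 cfs.
V = ΣQ_DR · Δt = 213.0 × 7200 s = 1.534 × 10^6 ft³.
Over A = 0.494 mi², depth = V / A = 1.34 in.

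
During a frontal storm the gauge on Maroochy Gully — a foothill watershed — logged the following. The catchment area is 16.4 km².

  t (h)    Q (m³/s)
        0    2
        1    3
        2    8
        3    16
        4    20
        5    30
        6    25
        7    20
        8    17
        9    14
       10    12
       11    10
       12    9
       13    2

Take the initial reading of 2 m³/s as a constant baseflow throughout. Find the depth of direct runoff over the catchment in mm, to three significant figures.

Direct runoff: 0.0, 1.0, 6.0, 14.0, 18.0, 28.0, 23.0, 18.0, 15.0, 12.0, 10.0, 8.0, 7.0, 0.0 m³/s; ΣQ_DR = 160.0 m³/s.
V = ΣQ_DR · Δt = 160.0 × 3600 s = 5.760 × 10^5 m³.
Over A = 16.4 km², depth = V / A = 35.1 mm.

d ≈ 35.1 mm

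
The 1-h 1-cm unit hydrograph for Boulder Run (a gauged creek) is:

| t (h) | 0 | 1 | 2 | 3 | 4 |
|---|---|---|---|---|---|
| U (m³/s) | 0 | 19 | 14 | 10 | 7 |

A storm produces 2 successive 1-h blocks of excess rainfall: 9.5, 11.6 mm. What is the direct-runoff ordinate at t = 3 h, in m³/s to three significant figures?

By discrete convolution, Q_j = Σ (P_i / 10 mm) · U_{j−i}.
At t = 3 h (j=3): Q = (9.5/10)·10 + (11.6/10)·14 = 25.7 m³/s.

Q ≈ 25.7 m³/s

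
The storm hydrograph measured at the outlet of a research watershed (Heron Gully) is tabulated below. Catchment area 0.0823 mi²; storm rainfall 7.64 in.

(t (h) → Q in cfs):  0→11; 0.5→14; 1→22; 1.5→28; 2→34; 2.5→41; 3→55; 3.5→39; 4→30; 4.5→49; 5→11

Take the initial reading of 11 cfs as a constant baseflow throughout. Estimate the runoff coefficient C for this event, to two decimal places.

C ≈ 0.26

ΣQ_DR = 213.0 cfs; V = ΣQ_DR·Δt = 3.834 × 10^5 ft³.
Runoff depth d = V / A = 2.005 in.
C = d / P = 2.005 / 7.64 = 0.26.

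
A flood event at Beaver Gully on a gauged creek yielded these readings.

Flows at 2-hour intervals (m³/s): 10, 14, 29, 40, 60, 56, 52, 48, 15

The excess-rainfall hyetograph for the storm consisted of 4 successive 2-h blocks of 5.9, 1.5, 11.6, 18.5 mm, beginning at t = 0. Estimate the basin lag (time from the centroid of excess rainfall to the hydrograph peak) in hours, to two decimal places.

Centroid of excess rainfall: t_c = Σ P_i·t̄_i / ΣP_i = 5.2773 h (block centres at 1, 3, 5, 7 h).
Hydrograph peak occurs at t = 8 h, so basin lag t_L = 8 − 5.2773 = 2.72 h.

t_L ≈ 2.72 h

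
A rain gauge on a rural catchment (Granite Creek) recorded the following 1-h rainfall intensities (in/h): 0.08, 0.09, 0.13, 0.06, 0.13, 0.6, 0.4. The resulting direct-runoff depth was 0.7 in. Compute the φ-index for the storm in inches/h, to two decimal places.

Only the 2 blocks with intensity above φ contribute runoff: 0.6, 0.4 in/h.
Σ(I−φ)·Δt = d  ⇒  (0.6+0.4 − 2φ)·1 = 0.7
φ = (1.000 − 0.7/1) / 2 = 0.15 in/h.

φ ≈ 0.15 in/h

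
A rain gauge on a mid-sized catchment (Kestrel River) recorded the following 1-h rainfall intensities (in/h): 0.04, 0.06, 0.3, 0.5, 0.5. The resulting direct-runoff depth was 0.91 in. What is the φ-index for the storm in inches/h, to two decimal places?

φ ≈ 0.13 in/h

Only the 3 blocks with intensity above φ contribute runoff: 0.3, 0.5, 0.5 in/h.
Σ(I−φ)·Δt = d  ⇒  (0.3+0.5+0.5 − 3φ)·1 = 0.91
φ = (1.300 − 0.91/1) / 3 = 0.13 in/h.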